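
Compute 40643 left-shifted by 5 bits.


0b1001111011000011 << 5 = 0b100111101100001100000 = 1300576

1300576


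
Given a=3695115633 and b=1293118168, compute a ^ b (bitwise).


3695115633 ^ 1293118168 = 2435684265

2435684265


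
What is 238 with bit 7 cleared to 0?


238 & ~(1 << 7) = 110

110


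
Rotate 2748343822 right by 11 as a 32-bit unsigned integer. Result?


Rotate 0b10100011110100000110011000001110 right by 11 (32-bit) = 0b11000001110101000111101000001100 = 3251927564

3251927564


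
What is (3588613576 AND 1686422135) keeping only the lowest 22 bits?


Step 1: 3588613576 & 1686422135 = 1149550656
Step 2: 1149550656 & 4194303 = 311360

311360


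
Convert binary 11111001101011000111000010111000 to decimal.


11111001101011000111000010111000 in decimal = 4188827832

4188827832


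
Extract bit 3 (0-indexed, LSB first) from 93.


0b1011101, position 3 = 1

1


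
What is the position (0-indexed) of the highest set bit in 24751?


0b110000010101111. Highest set bit at position 14

14


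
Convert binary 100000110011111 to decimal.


100000110011111 in decimal = 16799

16799


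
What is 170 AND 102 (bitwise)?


0b10101010 & 0b1100110 = 0b100010 = 34

34


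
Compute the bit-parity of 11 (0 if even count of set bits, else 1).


0b1011 has 3 ones => parity 1

1


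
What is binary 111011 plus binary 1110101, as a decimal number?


111011 + 1110101 = 10110000 = 176

176


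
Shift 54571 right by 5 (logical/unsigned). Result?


0b1101010100101011 >> 5 = 0b11010101001 = 1705

1705


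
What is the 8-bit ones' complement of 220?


220 ^ 255 = 35

35


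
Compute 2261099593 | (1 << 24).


2261099593 | (1 << 24) = 2261099593 | 16777216 = 2277876809

2277876809


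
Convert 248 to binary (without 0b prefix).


248 = 11111000 in binary

11111000


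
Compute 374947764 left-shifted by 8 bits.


0b10110010110010011111110110100 << 8 = 0b1011001011001001111111011010000000000 = 95986627584

95986627584


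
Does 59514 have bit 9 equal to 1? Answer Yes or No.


0b1110100001111010, bit 9 = 0. No

No


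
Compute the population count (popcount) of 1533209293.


0b1011011011000101110101011001101 has 18 set bits

18


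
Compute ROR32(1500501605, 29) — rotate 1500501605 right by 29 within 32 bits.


Rotate 0b1011001011011111101011001100101 right by 29 (32-bit) = 0b11001011011111101011001100101010 = 3414078250

3414078250


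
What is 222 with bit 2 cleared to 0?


222 & ~(1 << 2) = 218

218


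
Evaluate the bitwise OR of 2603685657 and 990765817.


0b10011011001100010001011100011001 | 0b111011000011011110001011111001 = 0b10111011001111011111011111111001 = 3141400569

3141400569


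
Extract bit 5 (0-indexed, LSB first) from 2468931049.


0b10010011001010001110010111101001, position 5 = 1

1


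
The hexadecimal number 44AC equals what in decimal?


44AC hex = 17580 decimal

17580


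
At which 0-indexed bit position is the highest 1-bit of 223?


0b11011111. Highest set bit at position 7

7


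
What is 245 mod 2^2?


245 & 3 = 1

1


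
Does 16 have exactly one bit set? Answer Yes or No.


0b10000. Only one bit set => Yes

Yes


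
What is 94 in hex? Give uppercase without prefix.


94 = 5E hex

5E


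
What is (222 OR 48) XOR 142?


Step 1: 222 | 48 = 254
Step 2: 254 ^ 142 = 112

112


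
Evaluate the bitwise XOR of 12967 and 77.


0b11001010100111 ^ 0b1001101 = 0b11001011101010 = 13034

13034


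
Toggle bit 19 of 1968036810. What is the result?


1968036810 ^ (1 << 19) = 1968036810 ^ 524288 = 1967512522

1967512522


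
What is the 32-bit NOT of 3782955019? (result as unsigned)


~0b11100001011110110101000000001011 = 0b11110100001001010111111110100 = 512012276 (32-bit unsigned)

512012276


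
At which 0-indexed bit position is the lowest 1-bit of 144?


0b10010000. Lowest set bit at position 4

4


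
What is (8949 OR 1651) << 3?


Step 1: 8949 | 1651 = 9975
Step 2: 9975 << 3 = 79800

79800


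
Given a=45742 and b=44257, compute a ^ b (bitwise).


45742 ^ 44257 = 7759

7759


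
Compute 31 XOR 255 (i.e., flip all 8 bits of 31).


31 ^ 255 = 224

224


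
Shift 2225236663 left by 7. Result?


0b10000100101000100110101010110111 << 7 = 0b100001001010001001101010101101110000000 = 284830292864

284830292864


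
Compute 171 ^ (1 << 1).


171 ^ (1 << 1) = 171 ^ 2 = 169

169


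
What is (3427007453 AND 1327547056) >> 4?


Step 1: 3427007453 & 1327547056 = 1275118224
Step 2: 1275118224 >> 4 = 79694889

79694889


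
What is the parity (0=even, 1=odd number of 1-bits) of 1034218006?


0b111101101001001110101000010110 has 16 ones => parity 0

0


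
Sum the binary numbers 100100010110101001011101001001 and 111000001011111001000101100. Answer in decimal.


100100010110101001011101001001 + 111000001011111001000101100 = 101011011000001000100101110101 = 727746933

727746933


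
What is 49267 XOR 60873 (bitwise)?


0b1100000001110011 ^ 0b1110110111001001 = 0b10110110111010 = 11706

11706


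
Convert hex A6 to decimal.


A6 hex = 166 decimal

166


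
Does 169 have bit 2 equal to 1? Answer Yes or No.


0b10101001, bit 2 = 0. No

No


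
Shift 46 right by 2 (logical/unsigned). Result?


0b101110 >> 2 = 0b1011 = 11

11


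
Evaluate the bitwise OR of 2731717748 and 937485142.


0b10100010110100101011010001110100 | 0b110111111000001110001101010110 = 0b10110111111100101111011101110110 = 3086153590

3086153590


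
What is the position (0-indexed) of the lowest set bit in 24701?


0b110000001111101. Lowest set bit at position 0

0


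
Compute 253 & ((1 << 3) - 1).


253 & 7 = 5

5


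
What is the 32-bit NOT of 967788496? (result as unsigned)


~0b111001101011110100011111010000 = 0b11000110010100001011100000101111 = 3327178799 (32-bit unsigned)

3327178799


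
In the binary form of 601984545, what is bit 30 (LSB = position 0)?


0b100011111000011000111000100001, position 30 = 0

0


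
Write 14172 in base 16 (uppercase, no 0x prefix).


14172 = 375C hex

375C


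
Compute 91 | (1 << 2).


91 | (1 << 2) = 91 | 4 = 95

95


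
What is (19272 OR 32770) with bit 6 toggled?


Step 1: 19272 | 32770 = 52042
Step 2: 52042 ^ (1 << 6) = 52042 ^ 64 = 51978

51978


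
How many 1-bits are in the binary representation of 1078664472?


0b1000000010010110001110100011000 has 11 set bits

11


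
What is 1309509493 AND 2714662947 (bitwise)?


0b1001110000011011000011101110101 & 0b10100001110011100111100000100011 = 0b11000000000000100001 = 786465

786465


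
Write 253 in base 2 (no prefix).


253 = 11111101 in binary

11111101


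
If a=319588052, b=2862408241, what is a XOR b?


319588052 ^ 2862408241 = 3113247973

3113247973


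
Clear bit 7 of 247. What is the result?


247 & ~(1 << 7) = 119

119


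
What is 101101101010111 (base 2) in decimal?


101101101010111 in decimal = 23383

23383


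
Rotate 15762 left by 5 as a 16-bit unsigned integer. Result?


Rotate 0b11110110010010 left by 5 (16-bit) = 0b1011001001000111 = 45639

45639


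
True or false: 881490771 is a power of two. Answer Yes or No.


0b110100100010100111101101010011. Multiple bits set => No

No


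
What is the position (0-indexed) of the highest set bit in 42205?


0b1010010011011101. Highest set bit at position 15

15


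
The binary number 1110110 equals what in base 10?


1110110 in decimal = 118

118


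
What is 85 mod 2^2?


85 & 3 = 1

1


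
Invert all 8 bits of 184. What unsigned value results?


184 ^ 255 = 71

71


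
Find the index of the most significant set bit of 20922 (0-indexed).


0b101000110111010. Highest set bit at position 14

14


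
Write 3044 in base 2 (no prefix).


3044 = 101111100100 in binary

101111100100


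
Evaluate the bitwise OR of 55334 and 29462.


0b1101100000100110 | 0b111001100010110 = 0b1111101100110110 = 64310

64310


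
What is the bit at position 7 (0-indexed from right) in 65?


0b1000001, position 7 = 0

0


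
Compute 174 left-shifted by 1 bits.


0b10101110 << 1 = 0b101011100 = 348

348


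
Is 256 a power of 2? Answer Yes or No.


0b100000000. Only one bit set => Yes

Yes


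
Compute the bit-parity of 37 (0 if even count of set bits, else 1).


0b100101 has 3 ones => parity 1

1


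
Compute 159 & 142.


0b10011111 & 0b10001110 = 0b10001110 = 142

142


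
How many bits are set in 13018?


0b11001011011010 has 8 set bits

8


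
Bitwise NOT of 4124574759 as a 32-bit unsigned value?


~0b11110101110110000000010000100111 = 0b1010001001111111101111011000 = 170392536 (32-bit unsigned)

170392536


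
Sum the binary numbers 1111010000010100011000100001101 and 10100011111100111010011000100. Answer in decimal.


1111010000010100011000100001101 + 10100011111100111010011000100 = 10001110100010001010010111010001 = 2391320017

2391320017


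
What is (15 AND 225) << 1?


Step 1: 15 & 225 = 1
Step 2: 1 << 1 = 2

2


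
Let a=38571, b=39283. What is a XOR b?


38571 ^ 39283 = 4056

4056


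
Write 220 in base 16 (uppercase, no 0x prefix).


220 = DC hex

DC


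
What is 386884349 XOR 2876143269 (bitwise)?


0b10111000011110110001011111101 ^ 0b10101011011011100111011010100101 = 0b10111100011000010001010001011000 = 3160478808

3160478808


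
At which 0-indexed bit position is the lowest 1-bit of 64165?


0b1111101010100101. Lowest set bit at position 0

0


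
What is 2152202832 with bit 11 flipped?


2152202832 ^ (1 << 11) = 2152202832 ^ 2048 = 2152204880

2152204880


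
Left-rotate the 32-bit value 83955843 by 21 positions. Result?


Rotate 0b101000000010001000010000011 left by 21 (32-bit) = 0b10000011000001010000000100010 = 274767906

274767906


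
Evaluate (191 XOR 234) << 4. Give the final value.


Step 1: 191 ^ 234 = 85
Step 2: 85 << 4 = 1360

1360


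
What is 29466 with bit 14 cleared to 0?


29466 & ~(1 << 14) = 13082

13082


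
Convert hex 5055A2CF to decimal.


5055A2CF hex = 1347789519 decimal

1347789519


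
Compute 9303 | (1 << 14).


9303 | (1 << 14) = 9303 | 16384 = 25687

25687


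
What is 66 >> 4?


0b1000010 >> 4 = 0b100 = 4

4


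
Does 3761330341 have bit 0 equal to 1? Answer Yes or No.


0b11100000001100010101100010100101, bit 0 = 1. Yes

Yes


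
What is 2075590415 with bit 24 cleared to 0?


2075590415 & ~(1 << 24) = 2058813199

2058813199


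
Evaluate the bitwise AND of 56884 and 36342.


0b1101111000110100 & 0b1000110111110110 = 0b1000110000110100 = 35892

35892


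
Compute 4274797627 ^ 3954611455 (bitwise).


0b11111110110011000011110000111011 ^ 0b11101011101101101001010011111111 = 0b10101011110101010100011000100 = 360360132

360360132


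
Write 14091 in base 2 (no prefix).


14091 = 11011100001011 in binary

11011100001011


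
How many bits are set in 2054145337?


0b1111010011011111100010100111001 has 19 set bits

19


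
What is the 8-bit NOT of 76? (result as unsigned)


~0b1001100 = 0b10110011 = 179 (8-bit unsigned)

179


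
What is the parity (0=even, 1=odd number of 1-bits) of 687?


0b1010101111 has 7 ones => parity 1

1


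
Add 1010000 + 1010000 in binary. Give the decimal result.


1010000 + 1010000 = 10100000 = 160

160


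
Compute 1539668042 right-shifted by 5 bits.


0b1011011110001010111100001001010 >> 5 = 0b10110111100010101111000010 = 48114626

48114626


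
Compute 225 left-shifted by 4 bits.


0b11100001 << 4 = 0b111000010000 = 3600

3600


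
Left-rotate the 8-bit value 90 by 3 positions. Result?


Rotate 0b1011010 left by 3 (8-bit) = 0b11010010 = 210

210


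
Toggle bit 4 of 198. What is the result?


198 ^ (1 << 4) = 198 ^ 16 = 214

214


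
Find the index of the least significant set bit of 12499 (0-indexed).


0b11000011010011. Lowest set bit at position 0

0


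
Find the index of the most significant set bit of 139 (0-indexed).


0b10001011. Highest set bit at position 7

7


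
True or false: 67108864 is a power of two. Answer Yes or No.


0b100000000000000000000000000. Only one bit set => Yes

Yes


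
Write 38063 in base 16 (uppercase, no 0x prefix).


38063 = 94AF hex

94AF


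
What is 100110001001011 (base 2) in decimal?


100110001001011 in decimal = 19531

19531


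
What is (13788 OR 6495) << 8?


Step 1: 13788 | 6495 = 15839
Step 2: 15839 << 8 = 4054784

4054784


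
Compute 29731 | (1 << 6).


29731 | (1 << 6) = 29731 | 64 = 29795

29795


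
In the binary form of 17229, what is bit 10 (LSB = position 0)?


0b100001101001101, position 10 = 0

0


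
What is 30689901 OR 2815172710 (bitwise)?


0b1110101000100101001101101 | 0b10100111110011000010000001100110 = 0b10100111110111000110101001101111 = 2816240239

2816240239


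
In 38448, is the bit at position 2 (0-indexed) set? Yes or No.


0b1001011000110000, bit 2 = 0. No

No


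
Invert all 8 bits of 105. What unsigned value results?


105 ^ 255 = 150

150


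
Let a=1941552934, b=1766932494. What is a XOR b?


1941552934 ^ 1766932494 = 451477288

451477288


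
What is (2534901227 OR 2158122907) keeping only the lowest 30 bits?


Step 1: 2534901227 | 2158122907 = 2545407995
Step 2: 2545407995 & 1073741823 = 397924347

397924347


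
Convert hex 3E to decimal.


3E hex = 62 decimal

62


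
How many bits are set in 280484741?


0b10000101101111101101110000101 has 16 set bits

16


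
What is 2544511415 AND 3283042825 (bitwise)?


0b10010111101010100010100110110111 & 0b11000011101011110100001000001001 = 0b10000011101010100000000000000001 = 2208956417

2208956417


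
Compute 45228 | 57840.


0b1011000010101100 | 0b1110000111110000 = 0b1111000111111100 = 61948

61948


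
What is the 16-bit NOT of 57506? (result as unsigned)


~0b1110000010100010 = 0b1111101011101 = 8029 (16-bit unsigned)

8029


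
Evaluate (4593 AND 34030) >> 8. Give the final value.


Step 1: 4593 & 34030 = 224
Step 2: 224 >> 8 = 0

0


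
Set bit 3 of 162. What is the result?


162 | (1 << 3) = 162 | 8 = 170

170


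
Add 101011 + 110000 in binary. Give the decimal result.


101011 + 110000 = 1011011 = 91

91


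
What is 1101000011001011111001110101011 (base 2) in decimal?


1101000011001011111001110101011 in decimal = 1751511979

1751511979


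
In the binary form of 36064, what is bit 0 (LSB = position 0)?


0b1000110011100000, position 0 = 0

0


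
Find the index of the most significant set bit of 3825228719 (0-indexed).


0b11100100000000000101101110101111. Highest set bit at position 31

31


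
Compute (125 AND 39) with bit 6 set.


Step 1: 125 & 39 = 37
Step 2: 37 | (1 << 6) = 37 | 64 = 101

101


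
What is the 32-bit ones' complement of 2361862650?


2361862650 ^ 4294967295 = 1933104645

1933104645


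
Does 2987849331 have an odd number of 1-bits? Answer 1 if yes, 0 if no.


0b10110010000101101111011001110011 has 18 ones => parity 0

0


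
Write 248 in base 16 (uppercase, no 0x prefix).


248 = F8 hex

F8


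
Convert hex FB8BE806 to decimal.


FB8BE806 hex = 4220250118 decimal

4220250118


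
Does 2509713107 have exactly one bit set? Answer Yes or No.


0b10010101100101110010111011010011. Multiple bits set => No

No


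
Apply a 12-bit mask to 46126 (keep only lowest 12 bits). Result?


46126 & 4095 = 1070

1070


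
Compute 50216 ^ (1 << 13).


50216 ^ (1 << 13) = 50216 ^ 8192 = 58408

58408


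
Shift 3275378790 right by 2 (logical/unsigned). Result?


0b11000011001110100101000001100110 >> 2 = 0b110000110011101001010000011001 = 818844697

818844697


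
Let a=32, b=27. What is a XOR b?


32 ^ 27 = 59

59


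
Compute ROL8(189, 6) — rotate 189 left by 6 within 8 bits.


Rotate 0b10111101 left by 6 (8-bit) = 0b1101111 = 111

111


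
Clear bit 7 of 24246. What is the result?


24246 & ~(1 << 7) = 24118

24118


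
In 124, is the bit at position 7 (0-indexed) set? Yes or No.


0b1111100, bit 7 = 0. No

No


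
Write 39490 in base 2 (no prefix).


39490 = 1001101001000010 in binary

1001101001000010


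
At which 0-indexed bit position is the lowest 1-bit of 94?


0b1011110. Lowest set bit at position 1

1


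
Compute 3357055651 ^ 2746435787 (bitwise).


0b11001000000110001001101010100011 ^ 0b10100011101100110100100011001011 = 0b1101011101010111101001001101000 = 1806422632

1806422632


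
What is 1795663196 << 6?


0b1101011000001111010010101011100 << 6 = 0b1101011000001111010010101011100000000 = 114922444544

114922444544


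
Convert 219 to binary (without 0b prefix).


219 = 11011011 in binary

11011011


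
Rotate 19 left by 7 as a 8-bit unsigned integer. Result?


Rotate 0b10011 left by 7 (8-bit) = 0b10001001 = 137

137


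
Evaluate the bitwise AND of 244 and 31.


0b11110100 & 0b11111 = 0b10100 = 20

20


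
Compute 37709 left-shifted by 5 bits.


0b1001001101001101 << 5 = 0b100100110100110100000 = 1206688

1206688


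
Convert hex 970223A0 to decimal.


970223A0 hex = 2533499808 decimal

2533499808


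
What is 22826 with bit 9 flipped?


22826 ^ (1 << 9) = 22826 ^ 512 = 23338

23338


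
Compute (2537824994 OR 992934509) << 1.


Step 1: 2537824994 | 992934509 = 3211721455
Step 2: 3211721455 << 1 = 6423442910

6423442910


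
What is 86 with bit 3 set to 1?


86 | (1 << 3) = 86 | 8 = 94

94


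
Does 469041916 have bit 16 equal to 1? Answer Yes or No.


0b11011111101010000001011111100, bit 16 = 1. Yes

Yes


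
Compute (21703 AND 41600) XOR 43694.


Step 1: 21703 & 41600 = 128
Step 2: 128 ^ 43694 = 43566

43566


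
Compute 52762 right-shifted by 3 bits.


0b1100111000011010 >> 3 = 0b1100111000011 = 6595

6595


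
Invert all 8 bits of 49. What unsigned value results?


49 ^ 255 = 206

206


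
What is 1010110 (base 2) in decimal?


1010110 in decimal = 86

86


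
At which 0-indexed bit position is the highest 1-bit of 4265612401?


0b11111110010000000001010001110001. Highest set bit at position 31

31


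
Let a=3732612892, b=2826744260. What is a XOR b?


3732612892 ^ 2826744260 = 1980208856

1980208856


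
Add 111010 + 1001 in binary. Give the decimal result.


111010 + 1001 = 1000011 = 67

67


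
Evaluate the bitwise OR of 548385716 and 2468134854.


0b100000101011111011001110110100 | 0b10010011000111001011111111000110 = 0b10110011101111111011111111110110 = 3015688182

3015688182


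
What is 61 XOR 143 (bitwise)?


0b111101 ^ 0b10001111 = 0b10110010 = 178

178


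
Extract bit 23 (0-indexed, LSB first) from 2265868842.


0b10000111000011100110101000101010, position 23 = 0

0


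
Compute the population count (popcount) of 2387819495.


0b10001110010100110011101111100111 has 19 set bits

19


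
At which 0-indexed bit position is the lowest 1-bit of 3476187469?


0b11001111001100100110100101001101. Lowest set bit at position 0

0


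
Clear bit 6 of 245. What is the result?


245 & ~(1 << 6) = 181

181


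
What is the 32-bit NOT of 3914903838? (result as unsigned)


~0b11101001010110001011000100011110 = 0b10110101001110100111011100001 = 380063457 (32-bit unsigned)

380063457


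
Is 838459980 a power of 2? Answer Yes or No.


0b110001111110011110001001001100. Multiple bits set => No

No


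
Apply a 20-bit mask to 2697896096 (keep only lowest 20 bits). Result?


2697896096 & 1048575 = 958624

958624


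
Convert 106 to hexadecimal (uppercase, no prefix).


106 = 6A hex

6A


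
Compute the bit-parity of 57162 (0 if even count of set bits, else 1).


0b1101111101001010 has 10 ones => parity 0

0


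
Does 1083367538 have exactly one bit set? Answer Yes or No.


0b1000000100100101110000001110010. Multiple bits set => No

No


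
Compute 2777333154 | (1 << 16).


2777333154 | (1 << 16) = 2777333154 | 65536 = 2777398690

2777398690


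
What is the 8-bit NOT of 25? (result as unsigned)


~0b11001 = 0b11100110 = 230 (8-bit unsigned)

230


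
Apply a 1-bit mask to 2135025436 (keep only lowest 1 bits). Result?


2135025436 & 1 = 0

0


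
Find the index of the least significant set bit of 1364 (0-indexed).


0b10101010100. Lowest set bit at position 2

2


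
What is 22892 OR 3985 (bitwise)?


0b101100101101100 | 0b111110010001 = 0b101111111111101 = 24573

24573


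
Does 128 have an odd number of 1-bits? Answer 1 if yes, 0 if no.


0b10000000 has 1 ones => parity 1

1


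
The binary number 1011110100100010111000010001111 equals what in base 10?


1011110100100010111000010001111 in decimal = 1586589839

1586589839


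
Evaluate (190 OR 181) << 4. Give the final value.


Step 1: 190 | 181 = 191
Step 2: 191 << 4 = 3056

3056


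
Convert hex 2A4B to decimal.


2A4B hex = 10827 decimal

10827


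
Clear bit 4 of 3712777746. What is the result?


3712777746 & ~(1 << 4) = 3712777730

3712777730


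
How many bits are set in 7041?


0b1101110000001 has 6 set bits

6


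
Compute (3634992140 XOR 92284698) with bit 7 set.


Step 1: 3634992140 ^ 92284698 = 3710497558
Step 2: 3710497558 | (1 << 7) = 3710497558 | 128 = 3710497686

3710497686


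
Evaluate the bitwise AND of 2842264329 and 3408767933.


0b10101001011010011000001100001001 & 0b11001011001011011010101110111101 = 0b10001001001010011000001100001001 = 2301199113

2301199113


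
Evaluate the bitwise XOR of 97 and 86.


0b1100001 ^ 0b1010110 = 0b110111 = 55

55


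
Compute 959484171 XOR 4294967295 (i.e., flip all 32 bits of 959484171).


959484171 ^ 4294967295 = 3335483124

3335483124


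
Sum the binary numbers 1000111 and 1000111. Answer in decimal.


1000111 + 1000111 = 10001110 = 142

142


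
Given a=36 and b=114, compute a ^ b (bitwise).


36 ^ 114 = 86

86


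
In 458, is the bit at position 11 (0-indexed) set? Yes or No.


0b111001010, bit 11 = 0. No

No


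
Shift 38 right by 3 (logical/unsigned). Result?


0b100110 >> 3 = 0b100 = 4

4


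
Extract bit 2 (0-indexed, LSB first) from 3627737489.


0b11011000001110101110000110010001, position 2 = 0

0


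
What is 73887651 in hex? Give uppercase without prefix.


73887651 = 4676FA3 hex

4676FA3


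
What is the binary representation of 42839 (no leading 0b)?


42839 = 1010011101010111 in binary

1010011101010111


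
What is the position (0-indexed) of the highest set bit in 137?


0b10001001. Highest set bit at position 7

7


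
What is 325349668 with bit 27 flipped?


325349668 ^ (1 << 27) = 325349668 ^ 134217728 = 459567396

459567396


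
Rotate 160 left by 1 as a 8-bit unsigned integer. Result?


Rotate 0b10100000 left by 1 (8-bit) = 0b1000001 = 65

65


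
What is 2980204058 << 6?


0b10110001101000100100111000011010 << 6 = 0b10110001101000100100111000011010000000 = 190733059712

190733059712


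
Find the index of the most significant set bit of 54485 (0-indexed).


0b1101010011010101. Highest set bit at position 15

15


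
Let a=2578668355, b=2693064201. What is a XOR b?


2578668355 ^ 2693064201 = 959954250

959954250


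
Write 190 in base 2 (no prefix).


190 = 10111110 in binary

10111110


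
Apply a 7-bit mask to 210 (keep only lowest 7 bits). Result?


210 & 127 = 82

82


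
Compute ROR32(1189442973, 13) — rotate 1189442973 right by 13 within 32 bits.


Rotate 0b1000110111001010111010110011101 right by 13 (32-bit) = 0b10101100111010100011011100101011 = 2901030699

2901030699


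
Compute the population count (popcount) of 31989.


0b111110011110101 has 11 set bits

11


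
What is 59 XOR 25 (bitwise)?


0b111011 ^ 0b11001 = 0b100010 = 34

34


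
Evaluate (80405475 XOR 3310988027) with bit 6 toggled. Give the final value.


Step 1: 80405475 ^ 3310988027 = 3247655192
Step 2: 3247655192 ^ (1 << 6) = 3247655192 ^ 64 = 3247655256

3247655256


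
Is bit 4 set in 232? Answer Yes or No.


0b11101000, bit 4 = 0. No

No


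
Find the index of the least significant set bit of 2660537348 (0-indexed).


0b10011110100101001001010000000100. Lowest set bit at position 2

2


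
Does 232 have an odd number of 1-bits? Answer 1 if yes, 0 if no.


0b11101000 has 4 ones => parity 0

0


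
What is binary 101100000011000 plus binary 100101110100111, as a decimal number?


101100000011000 + 100101110100111 = 1010001110111111 = 41919

41919


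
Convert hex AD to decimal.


AD hex = 173 decimal

173


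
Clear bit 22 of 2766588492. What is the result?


2766588492 & ~(1 << 22) = 2762394188

2762394188


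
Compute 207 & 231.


0b11001111 & 0b11100111 = 0b11000111 = 199

199


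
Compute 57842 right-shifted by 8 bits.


0b1110000111110010 >> 8 = 0b11100001 = 225

225


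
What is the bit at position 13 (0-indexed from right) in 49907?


0b1100001011110011, position 13 = 0

0


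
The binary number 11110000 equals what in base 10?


11110000 in decimal = 240

240


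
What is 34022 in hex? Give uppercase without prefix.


34022 = 84E6 hex

84E6


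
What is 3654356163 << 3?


0b11011001110100010000110011000011 << 3 = 0b11011001110100010000110011000011000 = 29234849304

29234849304


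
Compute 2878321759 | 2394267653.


0b10101011100011111011010001011111 | 0b10001110101101011010000000000101 = 0b10101111101111111011010001011111 = 2948576351

2948576351


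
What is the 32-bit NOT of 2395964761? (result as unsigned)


~0b10001110110011111000010101011001 = 0b1110001001100000111101010100110 = 1899002534 (32-bit unsigned)

1899002534


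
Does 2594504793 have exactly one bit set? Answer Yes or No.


0b10011010101001010000000001011001. Multiple bits set => No

No


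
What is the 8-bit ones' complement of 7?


7 ^ 255 = 248

248


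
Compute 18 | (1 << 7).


18 | (1 << 7) = 18 | 128 = 146

146


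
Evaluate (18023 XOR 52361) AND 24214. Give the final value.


Step 1: 18023 ^ 52361 = 35566
Step 2: 35566 & 24214 = 2694

2694


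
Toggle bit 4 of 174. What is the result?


174 ^ (1 << 4) = 174 ^ 16 = 190

190


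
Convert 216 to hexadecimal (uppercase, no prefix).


216 = D8 hex

D8


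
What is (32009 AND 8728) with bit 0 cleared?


Step 1: 32009 & 8728 = 8200
Step 2: 8200 & ~(1 << 0) = 8200

8200


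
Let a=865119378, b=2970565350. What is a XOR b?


865119378 ^ 2970565350 = 2191496820

2191496820


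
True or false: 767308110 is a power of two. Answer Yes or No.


0b101101101111000011000101001110. Multiple bits set => No

No


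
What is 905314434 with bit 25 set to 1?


905314434 | (1 << 25) = 905314434 | 33554432 = 938868866

938868866


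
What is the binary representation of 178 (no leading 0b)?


178 = 10110010 in binary

10110010


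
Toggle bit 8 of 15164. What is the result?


15164 ^ (1 << 8) = 15164 ^ 256 = 14908

14908


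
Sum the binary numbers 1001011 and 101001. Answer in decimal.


1001011 + 101001 = 1110100 = 116

116


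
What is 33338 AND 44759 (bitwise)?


0b1000001000111010 & 0b1010111011010111 = 0b1000001000010010 = 33298

33298


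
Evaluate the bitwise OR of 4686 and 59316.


0b1001001001110 | 0b1110011110110100 = 0b1111011111111110 = 63486

63486


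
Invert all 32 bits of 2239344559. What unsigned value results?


2239344559 ^ 4294967295 = 2055622736

2055622736


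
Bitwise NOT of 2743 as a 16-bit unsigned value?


~0b101010110111 = 0b1111010101001000 = 62792 (16-bit unsigned)

62792


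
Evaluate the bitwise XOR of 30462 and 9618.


0b111011011111110 ^ 0b10010110010010 = 0b101001101101100 = 21356

21356


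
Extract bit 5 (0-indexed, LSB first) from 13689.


0b11010101111001, position 5 = 1

1


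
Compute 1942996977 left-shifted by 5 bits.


0b1110011110011111100011111110001 << 5 = 0b111001111001111110001111111000100000 = 62175903264

62175903264


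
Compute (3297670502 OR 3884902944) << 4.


Step 1: 3297670502 | 3884902944 = 3884908390
Step 2: 3884908390 << 4 = 62158534240

62158534240


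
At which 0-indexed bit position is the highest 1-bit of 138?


0b10001010. Highest set bit at position 7

7


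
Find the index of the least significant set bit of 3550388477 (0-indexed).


0b11010011100111101010000011111101. Lowest set bit at position 0

0


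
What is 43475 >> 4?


0b1010100111010011 >> 4 = 0b101010011101 = 2717

2717


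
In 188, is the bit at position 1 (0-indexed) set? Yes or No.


0b10111100, bit 1 = 0. No

No


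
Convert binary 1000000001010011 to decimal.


1000000001010011 in decimal = 32851

32851


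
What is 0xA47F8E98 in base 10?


A47F8E98 hex = 2759823000 decimal

2759823000


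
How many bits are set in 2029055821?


0b1111000111100001110111101001101 has 19 set bits

19


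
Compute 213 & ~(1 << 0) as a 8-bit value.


213 & ~(1 << 0) = 212

212


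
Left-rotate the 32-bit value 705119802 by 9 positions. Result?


Rotate 0b101010000001110100011000111010 left by 9 (32-bit) = 0b1110100011000111010001010100 = 244085844

244085844


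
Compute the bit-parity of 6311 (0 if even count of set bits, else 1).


0b1100010100111 has 7 ones => parity 1

1


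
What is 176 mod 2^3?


176 & 7 = 0

0


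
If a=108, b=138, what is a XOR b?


108 ^ 138 = 230

230


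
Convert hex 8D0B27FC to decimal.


8D0B27FC hex = 2366318588 decimal

2366318588


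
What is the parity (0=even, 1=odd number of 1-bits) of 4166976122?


0b11111000010111110000001001111010 has 17 ones => parity 1

1


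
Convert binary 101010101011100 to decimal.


101010101011100 in decimal = 21852

21852


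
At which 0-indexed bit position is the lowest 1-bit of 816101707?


0b110000101001001011100101001011. Lowest set bit at position 0

0


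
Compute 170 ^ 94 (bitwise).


0b10101010 ^ 0b1011110 = 0b11110100 = 244

244


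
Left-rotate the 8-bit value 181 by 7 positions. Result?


Rotate 0b10110101 left by 7 (8-bit) = 0b11011010 = 218

218


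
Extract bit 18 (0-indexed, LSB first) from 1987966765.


0b1110110011111011111011100101101, position 18 = 1

1


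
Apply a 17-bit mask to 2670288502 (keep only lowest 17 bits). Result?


2670288502 & 131071 = 89718

89718


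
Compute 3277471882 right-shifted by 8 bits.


0b11000011010110100100000010001010 >> 8 = 0b110000110101101001000000 = 12802624

12802624


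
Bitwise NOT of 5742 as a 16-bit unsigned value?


~0b1011001101110 = 0b1110100110010001 = 59793 (16-bit unsigned)

59793


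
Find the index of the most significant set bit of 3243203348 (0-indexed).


0b11000001010011110101101100010100. Highest set bit at position 31

31


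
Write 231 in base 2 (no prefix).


231 = 11100111 in binary

11100111


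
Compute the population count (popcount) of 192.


0b11000000 has 2 set bits

2


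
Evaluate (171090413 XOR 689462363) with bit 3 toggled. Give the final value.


Step 1: 171090413 ^ 689462363 = 590020022
Step 2: 590020022 ^ (1 << 3) = 590020022 ^ 8 = 590020030

590020030


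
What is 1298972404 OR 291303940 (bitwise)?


0b1001101011011001011111011110100 | 0b10001010111001111001000000100 = 0b1011101011111001111111011110100 = 1568472820

1568472820


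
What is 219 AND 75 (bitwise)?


0b11011011 & 0b1001011 = 0b1001011 = 75

75


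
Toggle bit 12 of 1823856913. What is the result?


1823856913 ^ (1 << 12) = 1823856913 ^ 4096 = 1823852817

1823852817


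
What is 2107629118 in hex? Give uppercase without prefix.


2107629118 = 7D9FDE3E hex

7D9FDE3E


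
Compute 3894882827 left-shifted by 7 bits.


0b11101000001001110011001000001011 << 7 = 0b111010000010011100110010000010110000000 = 498545001856

498545001856


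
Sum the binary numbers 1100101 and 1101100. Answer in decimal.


1100101 + 1101100 = 11010001 = 209

209


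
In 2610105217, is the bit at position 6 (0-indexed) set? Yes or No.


0b10011011100100110000101110000001, bit 6 = 0. No

No


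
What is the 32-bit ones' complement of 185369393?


185369393 ^ 4294967295 = 4109597902

4109597902


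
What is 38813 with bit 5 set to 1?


38813 | (1 << 5) = 38813 | 32 = 38845

38845


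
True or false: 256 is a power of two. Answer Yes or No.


0b100000000. Only one bit set => Yes

Yes


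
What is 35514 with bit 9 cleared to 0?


35514 & ~(1 << 9) = 35002

35002


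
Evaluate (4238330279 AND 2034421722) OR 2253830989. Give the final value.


Step 1: 4238330279 & 2034421722 = 2013448578
Step 2: 2013448578 | 2253830989 = 4267113423

4267113423


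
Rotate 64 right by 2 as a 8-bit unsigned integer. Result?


Rotate 0b1000000 right by 2 (8-bit) = 0b10000 = 16

16


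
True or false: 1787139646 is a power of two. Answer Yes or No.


0b1101010100001011001011000111110. Multiple bits set => No

No


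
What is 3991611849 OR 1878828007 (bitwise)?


0b11101101111010110010100111001001 | 0b1101111111111001010001111100111 = 0b11101111111111111010101111101111 = 4026510319

4026510319


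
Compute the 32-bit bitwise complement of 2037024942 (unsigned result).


~0b1111001011010101000100010101110 = 0b10000110100101010111011101010001 = 2257942353 (32-bit unsigned)

2257942353


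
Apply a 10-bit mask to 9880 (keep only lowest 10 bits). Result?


9880 & 1023 = 664

664


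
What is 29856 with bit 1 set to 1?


29856 | (1 << 1) = 29856 | 2 = 29858

29858


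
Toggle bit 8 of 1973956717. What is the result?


1973956717 ^ (1 << 8) = 1973956717 ^ 256 = 1973956973

1973956973


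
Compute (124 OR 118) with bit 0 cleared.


Step 1: 124 | 118 = 126
Step 2: 126 & ~(1 << 0) = 126

126


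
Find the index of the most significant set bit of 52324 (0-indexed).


0b1100110001100100. Highest set bit at position 15

15


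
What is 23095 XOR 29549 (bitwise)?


0b101101000110111 ^ 0b111001101101101 = 0b10100101011010 = 10586

10586


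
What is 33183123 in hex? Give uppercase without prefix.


33183123 = 1FA5593 hex

1FA5593


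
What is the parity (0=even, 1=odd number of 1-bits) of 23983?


0b101110110101111 has 11 ones => parity 1

1


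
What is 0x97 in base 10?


97 hex = 151 decimal

151


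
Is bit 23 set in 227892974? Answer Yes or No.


0b1101100101010101111011101110, bit 23 = 1. Yes

Yes


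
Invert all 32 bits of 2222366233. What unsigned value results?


2222366233 ^ 4294967295 = 2072601062

2072601062


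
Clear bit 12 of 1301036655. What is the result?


1301036655 & ~(1 << 12) = 1301032559

1301032559


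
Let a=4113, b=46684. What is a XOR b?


4113 ^ 46684 = 42573

42573


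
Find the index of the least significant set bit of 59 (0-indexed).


0b111011. Lowest set bit at position 0

0


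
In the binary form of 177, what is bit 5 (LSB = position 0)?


0b10110001, position 5 = 1

1


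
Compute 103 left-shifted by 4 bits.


0b1100111 << 4 = 0b11001110000 = 1648

1648


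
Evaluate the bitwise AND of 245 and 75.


0b11110101 & 0b1001011 = 0b1000001 = 65

65


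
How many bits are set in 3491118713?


0b11010000000101100011111001111001 has 16 set bits

16


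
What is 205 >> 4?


0b11001101 >> 4 = 0b1100 = 12

12


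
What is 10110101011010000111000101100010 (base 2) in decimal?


10110101011010000111000101100010 in decimal = 3043520866

3043520866


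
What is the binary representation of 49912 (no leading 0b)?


49912 = 1100001011111000 in binary

1100001011111000


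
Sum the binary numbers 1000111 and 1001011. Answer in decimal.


1000111 + 1001011 = 10010010 = 146

146


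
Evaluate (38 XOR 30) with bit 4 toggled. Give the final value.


Step 1: 38 ^ 30 = 56
Step 2: 56 ^ (1 << 4) = 56 ^ 16 = 40

40


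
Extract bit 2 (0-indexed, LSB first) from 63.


0b111111, position 2 = 1

1


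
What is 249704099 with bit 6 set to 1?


249704099 | (1 << 6) = 249704099 | 64 = 249704163

249704163


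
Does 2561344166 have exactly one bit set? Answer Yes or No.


0b10011000101010110000001010100110. Multiple bits set => No

No


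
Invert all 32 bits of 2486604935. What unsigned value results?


2486604935 ^ 4294967295 = 1808362360

1808362360


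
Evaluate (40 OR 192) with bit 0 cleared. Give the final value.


Step 1: 40 | 192 = 232
Step 2: 232 & ~(1 << 0) = 232

232


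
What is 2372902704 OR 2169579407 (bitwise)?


0b10001101011011111001111100110000 | 0b10000001010100010010011110001111 = 0b10001101011111111011111110111111 = 2373959615

2373959615


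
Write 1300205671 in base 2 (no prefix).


1300205671 = 1001101011111111001000001100111 in binary

1001101011111111001000001100111


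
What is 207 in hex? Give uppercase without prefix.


207 = CF hex

CF


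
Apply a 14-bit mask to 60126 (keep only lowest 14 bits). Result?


60126 & 16383 = 10974

10974


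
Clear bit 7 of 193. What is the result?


193 & ~(1 << 7) = 65

65


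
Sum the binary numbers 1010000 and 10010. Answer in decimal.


1010000 + 10010 = 1100010 = 98

98


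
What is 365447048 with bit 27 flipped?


365447048 ^ (1 << 27) = 365447048 ^ 134217728 = 499664776

499664776


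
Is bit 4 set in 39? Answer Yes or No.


0b100111, bit 4 = 0. No

No


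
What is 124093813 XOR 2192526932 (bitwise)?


0b111011001011000010101110101 ^ 0b10000010101011110100111001010100 = 0b10000101110010101100101100100001 = 2244660001

2244660001


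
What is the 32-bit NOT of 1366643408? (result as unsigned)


~0b1010001011101010101001011010000 = 0b10101110100010101010110100101111 = 2928323887 (32-bit unsigned)

2928323887


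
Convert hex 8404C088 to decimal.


8404C088 hex = 2214903944 decimal

2214903944


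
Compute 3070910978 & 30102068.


0b10110111000010100110001000000010 & 0b1110010110101001000110100 = 0b1000010100100001000000000 = 17449472

17449472


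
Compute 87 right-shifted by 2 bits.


0b1010111 >> 2 = 0b10101 = 21

21


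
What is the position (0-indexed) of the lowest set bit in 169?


0b10101001. Lowest set bit at position 0

0


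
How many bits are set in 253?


0b11111101 has 7 set bits

7


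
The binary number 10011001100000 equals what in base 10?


10011001100000 in decimal = 9824

9824


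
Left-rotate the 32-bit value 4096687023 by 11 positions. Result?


Rotate 0b11110100001011100111101110101111 left by 11 (32-bit) = 0b1110011110111010111111110100001 = 1943895969

1943895969


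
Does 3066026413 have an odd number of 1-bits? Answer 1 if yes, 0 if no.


0b10110110101111111101100110101101 has 22 ones => parity 0

0
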